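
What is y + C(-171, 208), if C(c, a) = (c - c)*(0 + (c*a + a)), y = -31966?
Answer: -31966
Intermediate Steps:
C(c, a) = 0 (C(c, a) = 0*(0 + (a*c + a)) = 0*(0 + (a + a*c)) = 0*(a + a*c) = 0)
y + C(-171, 208) = -31966 + 0 = -31966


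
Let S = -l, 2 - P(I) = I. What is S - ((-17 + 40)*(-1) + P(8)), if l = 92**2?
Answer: -8435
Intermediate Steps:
P(I) = 2 - I
l = 8464
S = -8464 (S = -1*8464 = -8464)
S - ((-17 + 40)*(-1) + P(8)) = -8464 - ((-17 + 40)*(-1) + (2 - 1*8)) = -8464 - (23*(-1) + (2 - 8)) = -8464 - (-23 - 6) = -8464 - 1*(-29) = -8464 + 29 = -8435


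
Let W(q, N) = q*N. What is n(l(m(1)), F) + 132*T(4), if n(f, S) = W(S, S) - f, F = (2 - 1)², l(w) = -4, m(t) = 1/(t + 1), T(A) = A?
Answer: 533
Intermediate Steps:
W(q, N) = N*q
m(t) = 1/(1 + t)
F = 1 (F = 1² = 1)
n(f, S) = S² - f (n(f, S) = S*S - f = S² - f)
n(l(m(1)), F) + 132*T(4) = (1² - 1*(-4)) + 132*4 = (1 + 4) + 528 = 5 + 528 = 533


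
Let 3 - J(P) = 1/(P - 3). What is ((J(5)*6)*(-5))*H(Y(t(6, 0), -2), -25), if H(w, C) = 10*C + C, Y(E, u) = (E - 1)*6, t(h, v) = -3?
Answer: 20625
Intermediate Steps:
Y(E, u) = -6 + 6*E (Y(E, u) = (-1 + E)*6 = -6 + 6*E)
H(w, C) = 11*C
J(P) = 3 - 1/(-3 + P) (J(P) = 3 - 1/(P - 3) = 3 - 1/(-3 + P))
((J(5)*6)*(-5))*H(Y(t(6, 0), -2), -25) = ((((-10 + 3*5)/(-3 + 5))*6)*(-5))*(11*(-25)) = ((((-10 + 15)/2)*6)*(-5))*(-275) = ((((½)*5)*6)*(-5))*(-275) = (((5/2)*6)*(-5))*(-275) = (15*(-5))*(-275) = -75*(-275) = 20625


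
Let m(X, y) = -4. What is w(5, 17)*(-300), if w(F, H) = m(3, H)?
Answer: 1200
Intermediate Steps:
w(F, H) = -4
w(5, 17)*(-300) = -4*(-300) = 1200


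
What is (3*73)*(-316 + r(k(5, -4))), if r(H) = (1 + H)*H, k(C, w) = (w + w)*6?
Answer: 424860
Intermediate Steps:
k(C, w) = 12*w (k(C, w) = (2*w)*6 = 12*w)
r(H) = H*(1 + H)
(3*73)*(-316 + r(k(5, -4))) = (3*73)*(-316 + (12*(-4))*(1 + 12*(-4))) = 219*(-316 - 48*(1 - 48)) = 219*(-316 - 48*(-47)) = 219*(-316 + 2256) = 219*1940 = 424860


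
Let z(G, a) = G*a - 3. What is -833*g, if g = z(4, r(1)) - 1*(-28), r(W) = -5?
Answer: -4165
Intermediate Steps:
z(G, a) = -3 + G*a
g = 5 (g = (-3 + 4*(-5)) - 1*(-28) = (-3 - 20) + 28 = -23 + 28 = 5)
-833*g = -833*5 = -4165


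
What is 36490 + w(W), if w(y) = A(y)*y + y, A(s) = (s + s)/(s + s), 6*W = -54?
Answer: 36472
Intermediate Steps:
W = -9 (W = (1/6)*(-54) = -9)
A(s) = 1 (A(s) = (2*s)/((2*s)) = (2*s)*(1/(2*s)) = 1)
w(y) = 2*y (w(y) = 1*y + y = y + y = 2*y)
36490 + w(W) = 36490 + 2*(-9) = 36490 - 18 = 36472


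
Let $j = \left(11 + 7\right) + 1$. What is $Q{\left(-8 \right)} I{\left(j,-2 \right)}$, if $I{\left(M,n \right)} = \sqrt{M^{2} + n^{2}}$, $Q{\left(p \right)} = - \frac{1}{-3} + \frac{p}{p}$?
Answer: $\frac{4 \sqrt{365}}{3} \approx 25.473$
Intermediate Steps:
$j = 19$ ($j = 18 + 1 = 19$)
$Q{\left(p \right)} = \frac{4}{3}$ ($Q{\left(p \right)} = \left(-1\right) \left(- \frac{1}{3}\right) + 1 = \frac{1}{3} + 1 = \frac{4}{3}$)
$Q{\left(-8 \right)} I{\left(j,-2 \right)} = \frac{4 \sqrt{19^{2} + \left(-2\right)^{2}}}{3} = \frac{4 \sqrt{361 + 4}}{3} = \frac{4 \sqrt{365}}{3}$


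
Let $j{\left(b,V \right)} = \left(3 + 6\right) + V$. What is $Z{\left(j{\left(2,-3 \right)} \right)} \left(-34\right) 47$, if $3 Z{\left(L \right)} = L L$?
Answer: $-19176$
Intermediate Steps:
$j{\left(b,V \right)} = 9 + V$
$Z{\left(L \right)} = \frac{L^{2}}{3}$ ($Z{\left(L \right)} = \frac{L L}{3} = \frac{L^{2}}{3}$)
$Z{\left(j{\left(2,-3 \right)} \right)} \left(-34\right) 47 = \frac{\left(9 - 3\right)^{2}}{3} \left(-34\right) 47 = \frac{6^{2}}{3} \left(-34\right) 47 = \frac{1}{3} \cdot 36 \left(-34\right) 47 = 12 \left(-34\right) 47 = \left(-408\right) 47 = -19176$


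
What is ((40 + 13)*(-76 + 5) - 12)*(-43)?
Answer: 162325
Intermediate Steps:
((40 + 13)*(-76 + 5) - 12)*(-43) = (53*(-71) - 12)*(-43) = (-3763 - 12)*(-43) = -3775*(-43) = 162325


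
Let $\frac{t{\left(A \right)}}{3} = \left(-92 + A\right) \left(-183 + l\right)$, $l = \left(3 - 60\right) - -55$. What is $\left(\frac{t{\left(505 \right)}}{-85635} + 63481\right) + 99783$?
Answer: $\frac{932089457}{5709} \approx 1.6327 \cdot 10^{5}$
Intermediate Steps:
$l = -2$ ($l = \left(3 - 60\right) + 55 = -57 + 55 = -2$)
$t{\left(A \right)} = 51060 - 555 A$ ($t{\left(A \right)} = 3 \left(-92 + A\right) \left(-183 - 2\right) = 3 \left(-92 + A\right) \left(-185\right) = 3 \left(17020 - 185 A\right) = 51060 - 555 A$)
$\left(\frac{t{\left(505 \right)}}{-85635} + 63481\right) + 99783 = \left(\frac{51060 - 280275}{-85635} + 63481\right) + 99783 = \left(\left(51060 - 280275\right) \left(- \frac{1}{85635}\right) + 63481\right) + 99783 = \left(\left(-229215\right) \left(- \frac{1}{85635}\right) + 63481\right) + 99783 = \left(\frac{15281}{5709} + 63481\right) + 99783 = \frac{362428310}{5709} + 99783 = \frac{932089457}{5709}$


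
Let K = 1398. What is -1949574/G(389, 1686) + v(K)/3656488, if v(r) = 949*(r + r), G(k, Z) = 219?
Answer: -594001070053/66730906 ≈ -8901.4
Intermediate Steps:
v(r) = 1898*r (v(r) = 949*(2*r) = 1898*r)
-1949574/G(389, 1686) + v(K)/3656488 = -1949574/219 + (1898*1398)/3656488 = -1949574*1/219 + 2653404*(1/3656488) = -649858/73 + 663351/914122 = -594001070053/66730906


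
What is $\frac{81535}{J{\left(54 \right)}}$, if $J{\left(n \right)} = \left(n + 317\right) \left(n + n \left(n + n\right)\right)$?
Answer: $\frac{81535}{2183706} \approx 0.037338$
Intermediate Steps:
$J{\left(n \right)} = \left(317 + n\right) \left(n + 2 n^{2}\right)$ ($J{\left(n \right)} = \left(317 + n\right) \left(n + n 2 n\right) = \left(317 + n\right) \left(n + 2 n^{2}\right)$)
$\frac{81535}{J{\left(54 \right)}} = \frac{81535}{54 \left(317 + 2 \cdot 54^{2} + 635 \cdot 54\right)} = \frac{81535}{54 \left(317 + 2 \cdot 2916 + 34290\right)} = \frac{81535}{54 \left(317 + 5832 + 34290\right)} = \frac{81535}{54 \cdot 40439} = \frac{81535}{2183706}$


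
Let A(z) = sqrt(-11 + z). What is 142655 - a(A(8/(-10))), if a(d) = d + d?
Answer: 142655 - 2*I*sqrt(295)/5 ≈ 1.4266e+5 - 6.8702*I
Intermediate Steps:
a(d) = 2*d
142655 - a(A(8/(-10))) = 142655 - 2*sqrt(-11 + 8/(-10)) = 142655 - 2*sqrt(-11 + 8*(-1/10)) = 142655 - 2*sqrt(-11 - 4/5) = 142655 - 2*sqrt(-59/5) = 142655 - 2*I*sqrt(295)/5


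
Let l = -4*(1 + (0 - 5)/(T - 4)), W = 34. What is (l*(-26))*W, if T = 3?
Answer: 21216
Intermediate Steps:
l = -24 (l = -4*(1 + (0 - 5)/(3 - 4)) = -4*(1 - 5/(-1)) = -4*(1 - 5*(-1)) = -4*(1 + 5) = -4*6 = -24)
(l*(-26))*W = -24*(-26)*34 = 624*34 = 21216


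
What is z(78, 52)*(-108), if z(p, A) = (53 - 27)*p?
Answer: -219024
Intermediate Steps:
z(p, A) = 26*p
z(78, 52)*(-108) = (26*78)*(-108) = 2028*(-108) = -219024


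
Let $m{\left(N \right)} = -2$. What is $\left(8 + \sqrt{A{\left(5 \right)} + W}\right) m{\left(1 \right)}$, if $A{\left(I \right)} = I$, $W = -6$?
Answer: $-16 - 2 i \approx -16.0 - 2.0 i$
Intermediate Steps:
$\left(8 + \sqrt{A{\left(5 \right)} + W}\right) m{\left(1 \right)} = \left(8 + \sqrt{5 - 6}\right) \left(-2\right) = \left(8 + \sqrt{-1}\right) \left(-2\right) = \left(8 + i\right) \left(-2\right) = -16 - 2 i$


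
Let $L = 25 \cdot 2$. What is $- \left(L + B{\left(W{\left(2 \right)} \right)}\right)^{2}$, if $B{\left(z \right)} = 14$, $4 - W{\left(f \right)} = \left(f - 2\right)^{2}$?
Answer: $-4096$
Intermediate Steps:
$W{\left(f \right)} = 4 - \left(-2 + f\right)^{2}$ ($W{\left(f \right)} = 4 - \left(f - 2\right)^{2} = 4 - \left(-2 + f\right)^{2}$)
$L = 50$
$- \left(L + B{\left(W{\left(2 \right)} \right)}\right)^{2} = - \left(50 + 14\right)^{2} = - 64^{2} = \left(-1\right) 4096 = -4096$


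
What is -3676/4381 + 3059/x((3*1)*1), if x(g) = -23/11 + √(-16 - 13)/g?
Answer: -30545568203/36230870 - 1110417*I*√29/8270 ≈ -843.08 - 723.07*I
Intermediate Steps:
x(g) = -23/11 + I*√29/g (x(g) = -23*1/11 + √(-29)/g = -23/11 + (I*√29)/g = -23/11 + I*√29/g)
-3676/4381 + 3059/x((3*1)*1) = -3676/4381 + 3059/(-23/11 + I*√29/(((3*1)*1))) = -3676*1/4381 + 3059/(-23/11 + I*√29/((3*1))) = -3676/4381 + 3059/(-23/11 + I*√29/3)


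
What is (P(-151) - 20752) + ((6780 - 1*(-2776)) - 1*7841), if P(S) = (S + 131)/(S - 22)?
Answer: -3293381/173 ≈ -19037.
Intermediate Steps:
P(S) = (131 + S)/(-22 + S)
(P(-151) - 20752) + ((6780 - 1*(-2776)) - 1*7841) = ((131 - 151)/(-22 - 151) - 20752) + ((6780 - 1*(-2776)) - 1*7841) = (-20/(-173) - 20752) + ((6780 + 2776) - 7841) = (-1/173*(-20) - 20752) + (9556 - 7841) = (20/173 - 20752) + 1715 = -3590076/173 + 1715 = -3293381/173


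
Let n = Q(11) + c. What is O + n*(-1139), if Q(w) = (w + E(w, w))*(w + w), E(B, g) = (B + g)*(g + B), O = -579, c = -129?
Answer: -12257358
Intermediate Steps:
E(B, g) = (B + g)² (E(B, g) = (B + g)*(B + g) = (B + g)²)
Q(w) = 2*w*(w + 4*w²) (Q(w) = (w + (w + w)²)*(w + w) = (w + (2*w)²)*(2*w) = (w + 4*w²)*(2*w) = 2*w*(w + 4*w²))
n = 10761 (n = 11²*(2 + 8*11) - 129 = 121*(2 + 88) - 129 = 121*90 - 129 = 10890 - 129 = 10761)
O + n*(-1139) = -579 + 10761*(-1139) = -579 - 12256779 = -12257358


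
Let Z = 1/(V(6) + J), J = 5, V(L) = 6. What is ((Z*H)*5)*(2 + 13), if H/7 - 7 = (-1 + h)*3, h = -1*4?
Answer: -4200/11 ≈ -381.82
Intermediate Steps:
h = -4
H = -56 (H = 49 + 7*((-1 - 4)*3) = 49 + 7*(-5*3) = 49 + 7*(-15) = 49 - 105 = -56)
Z = 1/11 (Z = 1/(6 + 5) = 1/11 ≈ 0.090909)
((Z*H)*5)*(2 + 13) = (((1/11)*(-56))*5)*(2 + 13) = -56/11*5*15 = -280/11*15 = -4200/11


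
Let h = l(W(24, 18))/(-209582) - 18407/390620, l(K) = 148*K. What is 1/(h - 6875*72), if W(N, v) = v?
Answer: -40933460420/20262065357093777 ≈ -2.0202e-6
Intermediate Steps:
h = -2449193777/40933460420 (h = (148*18)/(-209582) - 18407/390620 = 2664*(-1/209582) - 18407*1/390620 = -1332/104791 - 18407/390620 = -2449193777/40933460420 ≈ -0.059834)
1/(h - 6875*72) = 1/(-2449193777/40933460420 - 6875*72) = 1/(-2449193777/40933460420 - 495000) = 1/(-20262065357093777/40933460420) = -40933460420/20262065357093777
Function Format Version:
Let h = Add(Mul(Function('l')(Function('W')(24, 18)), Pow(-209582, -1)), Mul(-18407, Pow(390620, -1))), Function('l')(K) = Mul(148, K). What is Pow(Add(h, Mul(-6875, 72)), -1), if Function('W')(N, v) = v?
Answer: Rational(-40933460420, 20262065357093777) ≈ -2.0202e-6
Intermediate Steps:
h = Rational(-2449193777, 40933460420) (h = Add(Mul(Mul(148, 18), Pow(-209582, -1)), Mul(-18407, Pow(390620, -1))) = Add(Mul(2664, Rational(-1, 209582)), Mul(-18407, Rational(1, 390620))) = Add(Rational(-1332, 104791), Rational(-18407, 390620)) = Rational(-2449193777, 40933460420) ≈ -0.059834)
Pow(Add(h, Mul(-6875, 72)), -1) = Pow(Add(Rational(-2449193777, 40933460420), Mul(-6875, 72)), -1) = Pow(Add(Rational(-2449193777, 40933460420), -495000), -1) = Pow(Rational(-20262065357093777, 40933460420), -1) = Rational(-40933460420, 20262065357093777)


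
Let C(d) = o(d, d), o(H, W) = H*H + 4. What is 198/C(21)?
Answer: 198/445 ≈ 0.44494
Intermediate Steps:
o(H, W) = 4 + H² (o(H, W) = H² + 4 = 4 + H²)
C(d) = 4 + d²
198/C(21) = 198/(4 + 21²) = 198/(4 + 441) = 198/445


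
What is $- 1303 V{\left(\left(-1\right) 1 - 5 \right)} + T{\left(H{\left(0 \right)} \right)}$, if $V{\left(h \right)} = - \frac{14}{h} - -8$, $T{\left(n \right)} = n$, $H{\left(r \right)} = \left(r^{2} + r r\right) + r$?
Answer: $- \frac{40393}{3} \approx -13464.0$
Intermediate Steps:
$H{\left(r \right)} = r + 2 r^{2}$ ($H{\left(r \right)} = \left(r^{2} + r^{2}\right) + r = 2 r^{2} + r = r + 2 r^{2}$)
$V{\left(h \right)} = 8 - \frac{14}{h}$ ($V{\left(h \right)} = - \frac{14}{h} + 8 = 8 - \frac{14}{h}$)
$- 1303 V{\left(\left(-1\right) 1 - 5 \right)} + T{\left(H{\left(0 \right)} \right)} = - 1303 \left(8 - \frac{14}{\left(-1\right) 1 - 5}\right) + 0 \left(1 + 2 \cdot 0\right) = - 1303 \left(8 - \frac{14}{-1 - 5}\right) + 0 \left(1 + 0\right) = - 1303 \left(8 - \frac{14}{-6}\right) + 0 \cdot 1 = - 1303 \left(8 - - \frac{7}{3}\right) + 0 = - 1303 \left(8 + \frac{7}{3}\right) + 0 = \left(-1303\right) \frac{31}{3} + 0 = - \frac{40393}{3} + 0 = - \frac{40393}{3}$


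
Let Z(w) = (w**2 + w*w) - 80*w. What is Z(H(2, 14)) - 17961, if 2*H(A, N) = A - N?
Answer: -17409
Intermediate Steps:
H(A, N) = A/2 - N/2 (H(A, N) = (A - N)/2 = A/2 - N/2)
Z(w) = -80*w + 2*w**2 (Z(w) = (w**2 + w**2) - 80*w = 2*w**2 - 80*w = -80*w + 2*w**2)
Z(H(2, 14)) - 17961 = 2*((1/2)*2 - 1/2*14)*(-40 + ((1/2)*2 - 1/2*14)) - 17961 = 2*(1 - 7)*(-40 + (1 - 7)) - 17961 = 2*(-6)*(-40 - 6) - 17961 = 2*(-6)*(-46) - 17961 = 552 - 17961 = -17409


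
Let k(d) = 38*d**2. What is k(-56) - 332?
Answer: 118836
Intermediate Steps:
k(-56) - 332 = 38*(-56)**2 - 332 = 38*3136 - 332 = 119168 - 332 = 118836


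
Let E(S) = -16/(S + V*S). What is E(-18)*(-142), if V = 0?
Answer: -1136/9 ≈ -126.22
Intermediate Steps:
E(S) = -16/S (E(S) = -16/(S + 0*S) = -16/(S + 0) = -16/S)
E(-18)*(-142) = -16/(-18)*(-142) = -16*(-1/18)*(-142) = (8/9)*(-142) = -1136/9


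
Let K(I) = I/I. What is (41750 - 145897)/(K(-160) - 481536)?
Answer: 104147/481535 ≈ 0.21628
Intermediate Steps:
K(I) = 1
(41750 - 145897)/(K(-160) - 481536) = (41750 - 145897)/(1 - 481536) = -104147/(-481535) = -104147*(-1/481535) = 104147/481535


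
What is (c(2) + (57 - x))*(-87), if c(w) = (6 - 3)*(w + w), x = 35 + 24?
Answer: -870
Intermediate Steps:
x = 59
c(w) = 6*w (c(w) = 3*(2*w) = 6*w)
(c(2) + (57 - x))*(-87) = (6*2 + (57 - 1*59))*(-87) = (12 + (57 - 59))*(-87) = (12 - 2)*(-87) = 10*(-87) = -870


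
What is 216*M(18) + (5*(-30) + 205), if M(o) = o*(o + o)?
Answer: 140023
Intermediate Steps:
M(o) = 2*o² (M(o) = o*(2*o) = 2*o²)
216*M(18) + (5*(-30) + 205) = 216*(2*18²) + (5*(-30) + 205) = 216*(2*324) + (-150 + 205) = 216*648 + 55 = 139968 + 55 = 140023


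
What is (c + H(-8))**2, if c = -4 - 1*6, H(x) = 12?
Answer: 4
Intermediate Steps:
c = -10 (c = -4 - 6 = -10)
(c + H(-8))**2 = (-10 + 12)**2 = 2**2 = 4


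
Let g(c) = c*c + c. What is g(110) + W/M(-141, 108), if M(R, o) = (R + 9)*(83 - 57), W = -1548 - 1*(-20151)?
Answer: 1074003/88 ≈ 12205.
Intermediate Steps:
W = 18603 (W = -1548 + 20151 = 18603)
M(R, o) = 234 + 26*R (M(R, o) = (9 + R)*26 = 234 + 26*R)
g(c) = c + c**2 (g(c) = c**2 + c = c + c**2)
g(110) + W/M(-141, 108) = 110*(1 + 110) + 18603/(234 + 26*(-141)) = 110*111 + 18603/(234 - 3666) = 12210 + 18603/(-3432) = 12210 + 18603*(-1/3432) = 12210 - 477/88 = 1074003/88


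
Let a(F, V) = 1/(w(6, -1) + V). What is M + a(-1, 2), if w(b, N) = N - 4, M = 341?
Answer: 1022/3 ≈ 340.67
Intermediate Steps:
w(b, N) = -4 + N
a(F, V) = 1/(-5 + V) (a(F, V) = 1/((-4 - 1) + V) = 1/(-5 + V))
M + a(-1, 2) = 341 + 1/(-5 + 2) = 341 + 1/(-3) = 341 - 1/3 = 1022/3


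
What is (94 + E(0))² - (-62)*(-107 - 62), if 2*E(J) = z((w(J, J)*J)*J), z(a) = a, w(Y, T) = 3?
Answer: -1642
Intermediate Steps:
E(J) = 3*J²/2 (E(J) = ((3*J)*J)/2 = (3*J²)/2 = 3*J²/2)
(94 + E(0))² - (-62)*(-107 - 62) = (94 + (3/2)*0²)² - (-62)*(-107 - 62) = (94 + (3/2)*0)² - (-62)*(-169) = (94 + 0)² - 1*10478 = 94² - 10478 = 8836 - 10478 = -1642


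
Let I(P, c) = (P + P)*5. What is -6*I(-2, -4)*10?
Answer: 1200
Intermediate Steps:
I(P, c) = 10*P (I(P, c) = (2*P)*5 = 10*P)
-6*I(-2, -4)*10 = -60*(-2)*10 = -6*(-20)*10 = 120*10 = 1200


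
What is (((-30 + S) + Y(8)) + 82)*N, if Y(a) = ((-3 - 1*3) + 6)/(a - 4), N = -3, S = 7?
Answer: -177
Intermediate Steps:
Y(a) = 0 (Y(a) = ((-3 - 3) + 6)/(-4 + a) = (-6 + 6)/(-4 + a) = 0/(-4 + a) = 0)
(((-30 + S) + Y(8)) + 82)*N = (((-30 + 7) + 0) + 82)*(-3) = ((-23 + 0) + 82)*(-3) = (-23 + 82)*(-3) = 59*(-3) = -177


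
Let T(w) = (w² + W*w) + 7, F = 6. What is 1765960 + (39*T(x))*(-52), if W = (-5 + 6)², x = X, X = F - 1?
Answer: 1690924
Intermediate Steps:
X = 5 (X = 6 - 1 = 5)
x = 5
W = 1 (W = 1² = 1)
T(w) = 7 + w + w² (T(w) = (w² + 1*w) + 7 = (w² + w) + 7 = (w + w²) + 7 = 7 + w + w²)
1765960 + (39*T(x))*(-52) = 1765960 + (39*(7 + 5 + 5²))*(-52) = 1765960 + (39*(7 + 5 + 25))*(-52) = 1765960 + (39*37)*(-52) = 1765960 + 1443*(-52) = 1765960 - 75036 = 1690924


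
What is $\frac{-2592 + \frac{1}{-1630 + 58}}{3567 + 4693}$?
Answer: $- \frac{814925}{2596944} \approx -0.3138$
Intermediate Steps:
$\frac{-2592 + \frac{1}{-1630 + 58}}{3567 + 4693} = \frac{-2592 + \frac{1}{-1572}}{8260} = \left(-2592 - \frac{1}{1572}\right) \frac{1}{8260} = \left(- \frac{4074625}{1572}\right) \frac{1}{8260} = - \frac{814925}{2596944}$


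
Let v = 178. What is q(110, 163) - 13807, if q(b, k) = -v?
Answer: -13985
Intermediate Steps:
q(b, k) = -178 (q(b, k) = -1*178 = -178)
q(110, 163) - 13807 = -178 - 13807 = -13985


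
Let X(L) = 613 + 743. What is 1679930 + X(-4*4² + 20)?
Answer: 1681286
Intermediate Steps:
X(L) = 1356
1679930 + X(-4*4² + 20) = 1679930 + 1356 = 1681286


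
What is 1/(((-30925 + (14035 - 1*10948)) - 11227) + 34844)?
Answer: -1/4221 ≈ -0.00023691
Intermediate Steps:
1/(((-30925 + (14035 - 1*10948)) - 11227) + 34844) = 1/(((-30925 + (14035 - 10948)) - 11227) + 34844) = 1/(((-30925 + 3087) - 11227) + 34844) = 1/((-27838 - 11227) + 34844) = 1/(-39065 + 34844) = 1/(-4221) = -1/4221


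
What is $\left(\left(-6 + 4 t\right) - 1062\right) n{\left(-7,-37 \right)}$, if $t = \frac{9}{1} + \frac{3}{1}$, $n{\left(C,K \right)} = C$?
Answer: $7140$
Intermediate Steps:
$t = 12$ ($t = 9 \cdot 1 + 3 \cdot 1 = 9 + 3 = 12$)
$\left(\left(-6 + 4 t\right) - 1062\right) n{\left(-7,-37 \right)} = \left(\left(-6 + 4 \cdot 12\right) - 1062\right) \left(-7\right) = \left(\left(-6 + 48\right) - 1062\right) \left(-7\right) = \left(42 - 1062\right) \left(-7\right) = \left(-1020\right) \left(-7\right) = 7140$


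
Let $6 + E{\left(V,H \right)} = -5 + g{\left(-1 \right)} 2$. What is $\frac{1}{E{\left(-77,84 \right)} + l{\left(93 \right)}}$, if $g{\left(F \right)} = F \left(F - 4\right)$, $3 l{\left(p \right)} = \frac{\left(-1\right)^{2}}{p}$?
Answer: $- \frac{279}{278} \approx -1.0036$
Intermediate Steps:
$l{\left(p \right)} = \frac{1}{3 p}$ ($l{\left(p \right)} = \frac{\left(-1\right)^{2} \frac{1}{p}}{3} = \frac{1 \frac{1}{p}}{3} = \frac{1}{3 p}$)
$g{\left(F \right)} = F \left(-4 + F\right)$
$E{\left(V,H \right)} = -1$ ($E{\left(V,H \right)} = -6 - \left(5 - - (-4 - 1) 2\right) = -6 - \left(5 - \left(-1\right) \left(-5\right) 2\right) = -6 + \left(-5 + 5 \cdot 2\right) = -6 + \left(-5 + 10\right) = -6 + 5 = -1$)
$\frac{1}{E{\left(-77,84 \right)} + l{\left(93 \right)}} = \frac{1}{-1 + \frac{1}{3 \cdot 93}} = \frac{1}{-1 + \frac{1}{3} \cdot \frac{1}{93}} = \frac{1}{-1 + \frac{1}{279}} = \frac{1}{- \frac{278}{279}} = - \frac{279}{278}$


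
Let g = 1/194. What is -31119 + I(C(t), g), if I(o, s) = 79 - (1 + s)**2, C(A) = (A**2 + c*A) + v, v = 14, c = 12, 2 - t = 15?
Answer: -1168259465/37636 ≈ -31041.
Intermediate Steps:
t = -13 (t = 2 - 1*15 = 2 - 15 = -13)
C(A) = 14 + A**2 + 12*A (C(A) = (A**2 + 12*A) + 14 = 14 + A**2 + 12*A)
g = 1/194 ≈ 0.0051546
-31119 + I(C(t), g) = -31119 + (79 - (1 + 1/194)**2) = -31119 + (79 - (195/194)**2) = -31119 + (79 - 1*38025/37636) = -31119 + (79 - 38025/37636) = -31119 + 2935219/37636 = -1168259465/37636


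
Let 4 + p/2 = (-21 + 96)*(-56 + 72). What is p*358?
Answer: 856336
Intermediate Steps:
p = 2392 (p = -8 + 2*((-21 + 96)*(-56 + 72)) = -8 + 2*(75*16) = -8 + 2*1200 = -8 + 2400 = 2392)
p*358 = 2392*358 = 856336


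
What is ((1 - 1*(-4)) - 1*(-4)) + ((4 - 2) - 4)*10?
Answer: -11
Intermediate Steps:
((1 - 1*(-4)) - 1*(-4)) + ((4 - 2) - 4)*10 = ((1 + 4) + 4) + (2 - 4)*10 = (5 + 4) - 2*10 = 9 - 20 = -11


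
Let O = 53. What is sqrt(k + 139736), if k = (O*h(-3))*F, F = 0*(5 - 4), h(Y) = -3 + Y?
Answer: 2*sqrt(34934) ≈ 373.81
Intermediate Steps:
F = 0 (F = 0*1 = 0)
k = 0 (k = (53*(-3 - 3))*0 = (53*(-6))*0 = -318*0 = 0)
sqrt(k + 139736) = sqrt(0 + 139736) = sqrt(139736) = 2*sqrt(34934)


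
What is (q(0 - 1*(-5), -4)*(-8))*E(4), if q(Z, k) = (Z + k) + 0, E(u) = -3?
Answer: 24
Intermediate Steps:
q(Z, k) = Z + k
(q(0 - 1*(-5), -4)*(-8))*E(4) = (((0 - 1*(-5)) - 4)*(-8))*(-3) = (((0 + 5) - 4)*(-8))*(-3) = ((5 - 4)*(-8))*(-3) = (1*(-8))*(-3) = -8*(-3) = 24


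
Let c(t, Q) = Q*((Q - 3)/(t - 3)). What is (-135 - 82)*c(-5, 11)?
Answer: 2387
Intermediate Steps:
c(t, Q) = Q*(-3 + Q)/(-3 + t) (c(t, Q) = Q*((-3 + Q)/(-3 + t)) = Q*(-3 + Q)/(-3 + t))
(-135 - 82)*c(-5, 11) = (-135 - 82)*(11*(-3 + 11)/(-3 - 5)) = -2387*8/(-8) = -2387*(-1)*8/8 = -217*(-11) = 2387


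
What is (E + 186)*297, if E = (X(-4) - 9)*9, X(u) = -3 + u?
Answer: 12474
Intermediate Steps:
E = -144 (E = ((-3 - 4) - 9)*9 = (-7 - 9)*9 = -16*9 = -144)
(E + 186)*297 = (-144 + 186)*297 = 42*297 = 12474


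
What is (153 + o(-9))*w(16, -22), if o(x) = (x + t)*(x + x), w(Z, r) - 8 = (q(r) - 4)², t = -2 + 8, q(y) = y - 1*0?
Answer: 141588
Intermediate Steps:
q(y) = y (q(y) = y + 0 = y)
t = 6
w(Z, r) = 8 + (-4 + r)² (w(Z, r) = 8 + (r - 4)² = 8 + (-4 + r)²)
o(x) = 2*x*(6 + x) (o(x) = (x + 6)*(x + x) = (6 + x)*(2*x) = 2*x*(6 + x))
(153 + o(-9))*w(16, -22) = (153 + 2*(-9)*(6 - 9))*(8 + (-4 - 22)²) = (153 + 2*(-9)*(-3))*(8 + (-26)²) = (153 + 54)*(8 + 676) = 207*684 = 141588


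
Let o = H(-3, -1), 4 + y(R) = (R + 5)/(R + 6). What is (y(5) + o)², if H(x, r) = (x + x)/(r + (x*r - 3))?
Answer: 1024/121 ≈ 8.4628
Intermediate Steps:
y(R) = -4 + (5 + R)/(6 + R) (y(R) = -4 + (R + 5)/(R + 6) = -4 + (5 + R)/(6 + R))
H(x, r) = 2*x/(-3 + r + r*x) (H(x, r) = (2*x)/(r + (r*x - 3)) = (2*x)/(r + (-3 + r*x)) = (2*x)/(-3 + r + r*x) = 2*x/(-3 + r + r*x))
o = 6 (o = 2*(-3)/(-3 - 1 - 1*(-3)) = 2*(-3)/(-3 - 1 + 3) = 2*(-3)/(-1) = 2*(-3)*(-1) = 6)
(y(5) + o)² = ((-19 - 3*5)/(6 + 5) + 6)² = ((-19 - 15)/11 + 6)² = ((1/11)*(-34) + 6)² = (-34/11 + 6)² = (32/11)² = 1024/121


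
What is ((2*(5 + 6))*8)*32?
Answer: 5632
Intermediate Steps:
((2*(5 + 6))*8)*32 = ((2*11)*8)*32 = (22*8)*32 = 176*32 = 5632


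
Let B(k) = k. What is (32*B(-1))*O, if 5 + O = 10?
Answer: -160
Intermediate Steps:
O = 5 (O = -5 + 10 = 5)
(32*B(-1))*O = (32*(-1))*5 = -32*5 = -160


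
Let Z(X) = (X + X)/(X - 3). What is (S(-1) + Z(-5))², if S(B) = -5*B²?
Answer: 225/16 ≈ 14.063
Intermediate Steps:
Z(X) = 2*X/(-3 + X) (Z(X) = (2*X)/(-3 + X) = 2*X/(-3 + X))
(S(-1) + Z(-5))² = (-5*(-1)² + 2*(-5)/(-3 - 5))² = (-5*1 + 2*(-5)/(-8))² = (-5 + 2*(-5)*(-⅛))² = (-5 + 5/4)² = (-15/4)² = 225/16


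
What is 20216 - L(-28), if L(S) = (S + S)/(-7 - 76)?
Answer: 1677872/83 ≈ 20215.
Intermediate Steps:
L(S) = -2*S/83 (L(S) = (2*S)/(-83) = (2*S)*(-1/83) = -2*S/83)
20216 - L(-28) = 20216 - (-2)*(-28)/83 = 20216 - 1*56/83 = 20216 - 56/83 = 1677872/83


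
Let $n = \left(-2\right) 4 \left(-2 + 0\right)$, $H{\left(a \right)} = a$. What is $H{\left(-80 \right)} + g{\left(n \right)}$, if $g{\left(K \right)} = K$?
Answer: $-64$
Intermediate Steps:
$n = 16$ ($n = \left(-8\right) \left(-2\right) = 16$)
$H{\left(-80 \right)} + g{\left(n \right)} = -80 + 16 = -64$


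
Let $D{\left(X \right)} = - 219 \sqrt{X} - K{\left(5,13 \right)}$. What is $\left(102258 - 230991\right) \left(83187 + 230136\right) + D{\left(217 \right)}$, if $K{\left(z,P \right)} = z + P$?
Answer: $-40335009777 - 219 \sqrt{217} \approx -4.0335 \cdot 10^{10}$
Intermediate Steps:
$K{\left(z,P \right)} = P + z$
$D{\left(X \right)} = -18 - 219 \sqrt{X}$ ($D{\left(X \right)} = - 219 \sqrt{X} - \left(13 + 5\right) = - 219 \sqrt{X} - 18 = -18 - 219 \sqrt{X}$)
$\left(102258 - 230991\right) \left(83187 + 230136\right) + D{\left(217 \right)} = \left(102258 - 230991\right) \left(83187 + 230136\right) - \left(18 + 219 \sqrt{217}\right) = \left(-128733\right) 313323 - \left(18 + 219 \sqrt{217}\right) = -40335009759 - \left(18 + 219 \sqrt{217}\right) = -40335009777 - 219 \sqrt{217}$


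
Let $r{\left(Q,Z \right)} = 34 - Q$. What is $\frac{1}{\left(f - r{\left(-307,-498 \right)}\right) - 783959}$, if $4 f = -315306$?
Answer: $- \frac{2}{1726253} \approx -1.1586 \cdot 10^{-6}$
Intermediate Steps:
$f = - \frac{157653}{2}$ ($f = \frac{1}{4} \left(-315306\right) = - \frac{157653}{2} \approx -78827.0$)
$\frac{1}{\left(f - r{\left(-307,-498 \right)}\right) - 783959} = \frac{1}{\left(- \frac{157653}{2} - \left(34 - -307\right)\right) - 783959} = \frac{1}{\left(- \frac{157653}{2} - \left(34 + 307\right)\right) - 783959} = \frac{1}{\left(- \frac{157653}{2} - 341\right) - 783959} = \frac{1}{- \frac{158335}{2} - 783959} = \frac{1}{- \frac{1726253}{2}} = - \frac{2}{1726253}$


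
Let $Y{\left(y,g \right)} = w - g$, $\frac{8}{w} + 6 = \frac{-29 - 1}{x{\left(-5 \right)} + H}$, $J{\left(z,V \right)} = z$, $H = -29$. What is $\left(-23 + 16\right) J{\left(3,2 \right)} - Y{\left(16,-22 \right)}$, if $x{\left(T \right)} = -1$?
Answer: $- \frac{207}{5} \approx -41.4$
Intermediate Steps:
$w = - \frac{8}{5}$ ($w = \frac{8}{-6 + \frac{-29 - 1}{-1 - 29}} = \frac{8}{-6 - \frac{30}{-30}} = \frac{8}{-6 - -1} = \frac{8}{-6 + 1} = \frac{8}{-5} = 8 \left(- \frac{1}{5}\right) = - \frac{8}{5} \approx -1.6$)
$Y{\left(y,g \right)} = - \frac{8}{5} - g$
$\left(-23 + 16\right) J{\left(3,2 \right)} - Y{\left(16,-22 \right)} = \left(-23 + 16\right) 3 - \left(- \frac{8}{5} - -22\right) = \left(-7\right) 3 - \left(- \frac{8}{5} + 22\right) = -21 - \frac{102}{5} = - \frac{207}{5}$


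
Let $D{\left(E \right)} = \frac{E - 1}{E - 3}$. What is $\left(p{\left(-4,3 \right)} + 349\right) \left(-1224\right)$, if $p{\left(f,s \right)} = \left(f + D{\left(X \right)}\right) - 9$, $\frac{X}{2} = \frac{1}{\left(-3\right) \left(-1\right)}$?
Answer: $- \frac{2880072}{7} \approx -4.1144 \cdot 10^{5}$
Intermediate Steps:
$X = \frac{2}{3}$ ($X = \frac{2}{\left(-3\right) \left(-1\right)} = \frac{2}{3} \approx 0.66667$)
$D{\left(E \right)} = \frac{-1 + E}{-3 + E}$
$p{\left(f,s \right)} = - \frac{62}{7} + f$ ($p{\left(f,s \right)} = \left(f + \frac{-1 + \frac{2}{3}}{-3 + \frac{2}{3}}\right) - 9 = \left(f + \frac{1}{- \frac{7}{3}} \left(- \frac{1}{3}\right)\right) - 9 = \left(f - - \frac{1}{7}\right) - 9 = \left(f + \frac{1}{7}\right) - 9 = \left(\frac{1}{7} + f\right) - 9 = - \frac{62}{7} + f$)
$\left(p{\left(-4,3 \right)} + 349\right) \left(-1224\right) = \left(\left(- \frac{62}{7} - 4\right) + 349\right) \left(-1224\right) = \left(- \frac{90}{7} + 349\right) \left(-1224\right) = \frac{2353}{7} \left(-1224\right) = - \frac{2880072}{7}$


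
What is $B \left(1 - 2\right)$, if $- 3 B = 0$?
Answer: $0$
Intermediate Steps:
$B = 0$ ($B = \left(- \frac{1}{3}\right) 0 = 0$)
$B \left(1 - 2\right) = 0 \left(1 - 2\right) = 0 \left(-1\right) = 0$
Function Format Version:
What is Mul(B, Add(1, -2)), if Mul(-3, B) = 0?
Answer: 0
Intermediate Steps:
B = 0 (B = Mul(Rational(-1, 3), 0) = 0)
Mul(B, Add(1, -2)) = Mul(0, Add(1, -2)) = Mul(0, -1) = 0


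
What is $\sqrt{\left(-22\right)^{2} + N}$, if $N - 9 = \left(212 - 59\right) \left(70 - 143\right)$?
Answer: $2 i \sqrt{2669} \approx 103.32 i$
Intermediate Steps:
$N = -11160$ ($N = 9 + \left(212 - 59\right) \left(70 - 143\right) = 9 + 153 \left(-73\right) = 9 - 11169 = -11160$)
$\sqrt{\left(-22\right)^{2} + N} = \sqrt{\left(-22\right)^{2} - 11160} = \sqrt{484 - 11160} = \sqrt{-10676} = 2 i \sqrt{2669}$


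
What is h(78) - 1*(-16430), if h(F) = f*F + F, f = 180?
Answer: 30548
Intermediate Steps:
h(F) = 181*F (h(F) = 180*F + F = 181*F)
h(78) - 1*(-16430) = 181*78 - 1*(-16430) = 14118 + 16430 = 30548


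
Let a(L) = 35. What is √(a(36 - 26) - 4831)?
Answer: 2*I*√1199 ≈ 69.253*I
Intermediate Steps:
√(a(36 - 26) - 4831) = √(35 - 4831) = √(-4796) = 2*I*√1199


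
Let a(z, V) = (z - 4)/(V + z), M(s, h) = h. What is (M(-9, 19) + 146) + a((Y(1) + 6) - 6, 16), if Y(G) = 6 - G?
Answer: 3466/21 ≈ 165.05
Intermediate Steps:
a(z, V) = (-4 + z)/(V + z)
(M(-9, 19) + 146) + a((Y(1) + 6) - 6, 16) = (19 + 146) + (-4 + (((6 - 1*1) + 6) - 6))/(16 + (((6 - 1*1) + 6) - 6)) = 165 + (-4 + (((6 - 1) + 6) - 6))/(16 + (((6 - 1) + 6) - 6)) = 165 + (-4 + ((5 + 6) - 6))/(16 + ((5 + 6) - 6)) = 165 + (-4 + (11 - 6))/(16 + (11 - 6)) = 165 + (-4 + 5)/(16 + 5) = 165 + 1/21 = 3466/21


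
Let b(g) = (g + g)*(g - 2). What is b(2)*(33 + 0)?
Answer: 0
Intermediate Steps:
b(g) = 2*g*(-2 + g) (b(g) = (2*g)*(-2 + g) = 2*g*(-2 + g))
b(2)*(33 + 0) = (2*2*(-2 + 2))*(33 + 0) = (2*2*0)*33 = 0*33 = 0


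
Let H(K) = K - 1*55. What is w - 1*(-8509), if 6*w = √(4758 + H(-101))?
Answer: 8509 + √4602/6 ≈ 8520.3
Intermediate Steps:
H(K) = -55 + K (H(K) = K - 55 = -55 + K)
w = √4602/6 (w = √(4758 + (-55 - 101))/6 = √(4758 - 156)/6 = √4602/6 ≈ 11.306)
w - 1*(-8509) = √4602/6 - 1*(-8509) = √4602/6 + 8509 = 8509 + √4602/6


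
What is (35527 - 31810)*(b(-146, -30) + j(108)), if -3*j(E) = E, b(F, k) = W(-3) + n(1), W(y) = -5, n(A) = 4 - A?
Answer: -141246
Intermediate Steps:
b(F, k) = -2 (b(F, k) = -5 + (4 - 1*1) = -5 + (4 - 1) = -5 + 3 = -2)
j(E) = -E/3
(35527 - 31810)*(b(-146, -30) + j(108)) = (35527 - 31810)*(-2 - 1/3*108) = 3717*(-2 - 36) = 3717*(-38) = -141246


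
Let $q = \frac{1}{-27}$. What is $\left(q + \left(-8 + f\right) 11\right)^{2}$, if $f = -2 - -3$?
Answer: $\frac{4326400}{729} \approx 5934.7$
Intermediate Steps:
$f = 1$ ($f = -2 + 3 = 1$)
$q = - \frac{1}{27} \approx -0.037037$
$\left(q + \left(-8 + f\right) 11\right)^{2} = \left(- \frac{1}{27} + \left(-8 + 1\right) 11\right)^{2} = \left(- \frac{1}{27} - 77\right)^{2} = \left(- \frac{2080}{27}\right)^{2} = \frac{4326400}{729}$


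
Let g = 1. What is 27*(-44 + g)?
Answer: -1161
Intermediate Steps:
27*(-44 + g) = 27*(-44 + 1) = 27*(-43) = -1161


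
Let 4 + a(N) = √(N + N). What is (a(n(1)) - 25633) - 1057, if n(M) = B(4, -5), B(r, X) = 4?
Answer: -26694 + 2*√2 ≈ -26691.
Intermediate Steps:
n(M) = 4
a(N) = -4 + √2*√N (a(N) = -4 + √(N + N) = -4 + √(2*N) = -4 + √2*√N)
(a(n(1)) - 25633) - 1057 = ((-4 + √2*√4) - 25633) - 1057 = ((-4 + √2*2) - 25633) - 1057 = ((-4 + 2*√2) - 25633) - 1057 = (-25637 + 2*√2) - 1057 = -26694 + 2*√2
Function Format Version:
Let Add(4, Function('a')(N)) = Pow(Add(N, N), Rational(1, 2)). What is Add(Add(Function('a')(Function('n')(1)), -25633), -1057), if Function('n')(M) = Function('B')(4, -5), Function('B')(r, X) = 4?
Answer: Add(-26694, Mul(2, Pow(2, Rational(1, 2)))) ≈ -26691.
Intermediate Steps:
Function('n')(M) = 4
Function('a')(N) = Add(-4, Mul(Pow(2, Rational(1, 2)), Pow(N, Rational(1, 2)))) (Function('a')(N) = Add(-4, Pow(Add(N, N), Rational(1, 2))) = Add(-4, Pow(Mul(2, N), Rational(1, 2))) = Add(-4, Mul(Pow(2, Rational(1, 2)), Pow(N, Rational(1, 2)))))
Add(Add(Function('a')(Function('n')(1)), -25633), -1057) = Add(Add(Add(-4, Mul(Pow(2, Rational(1, 2)), Pow(4, Rational(1, 2)))), -25633), -1057) = Add(Add(Add(-4, Mul(Pow(2, Rational(1, 2)), 2)), -25633), -1057) = Add(Add(Add(-4, Mul(2, Pow(2, Rational(1, 2)))), -25633), -1057) = Add(Add(-25637, Mul(2, Pow(2, Rational(1, 2)))), -1057) = Add(-26694, Mul(2, Pow(2, Rational(1, 2))))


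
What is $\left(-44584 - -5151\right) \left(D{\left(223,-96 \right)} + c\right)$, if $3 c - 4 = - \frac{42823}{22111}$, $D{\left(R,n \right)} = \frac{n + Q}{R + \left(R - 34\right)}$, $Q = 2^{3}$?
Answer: $- \frac{42582868607}{2277433} \approx -18698.0$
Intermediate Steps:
$Q = 8$
$D{\left(R,n \right)} = \frac{8 + n}{-34 + 2 R}$ ($D{\left(R,n \right)} = \frac{n + 8}{R + \left(R - 34\right)} = \frac{8 + n}{R + \left(-34 + R\right)} = \frac{8 + n}{-34 + 2 R}$)
$c = \frac{15207}{22111}$ ($c = \frac{4}{3} + \frac{\left(-42823\right) \frac{1}{22111}}{3} = \frac{4}{3} + \frac{1}{3} \left(- \frac{42823}{22111}\right) = \frac{4}{3} - \frac{42823}{66333} = \frac{15207}{22111} \approx 0.68776$)
$\left(-44584 - -5151\right) \left(D{\left(223,-96 \right)} + c\right) = \left(-44584 - -5151\right) \left(\frac{8 - 96}{2 \left(-17 + 223\right)} + \frac{15207}{22111}\right) = \left(-44584 + \left(-312 + 5463\right)\right) \left(\frac{1}{2} \cdot \frac{1}{206} \left(-88\right) + \frac{15207}{22111}\right) = \left(-44584 + 5151\right) \left(\frac{1}{2} \cdot \frac{1}{206} \left(-88\right) + \frac{15207}{22111}\right) = - 39433 \left(- \frac{22}{103} + \frac{15207}{22111}\right) = \left(-39433\right) \frac{1079879}{2277433} = - \frac{42582868607}{2277433}$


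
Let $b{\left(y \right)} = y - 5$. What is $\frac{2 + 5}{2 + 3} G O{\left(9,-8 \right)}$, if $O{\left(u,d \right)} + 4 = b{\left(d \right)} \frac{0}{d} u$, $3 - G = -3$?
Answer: $- \frac{168}{5} \approx -33.6$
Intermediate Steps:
$G = 6$ ($G = 3 - -3 = 3 + 3 = 6$)
$b{\left(y \right)} = -5 + y$ ($b{\left(y \right)} = y - 5 = -5 + y$)
$O{\left(u,d \right)} = -4$ ($O{\left(u,d \right)} = -4 + \left(-5 + d\right) \frac{0}{d} u = -4 + \left(-5 + d\right) 0 u = -4 + 0 u = -4 + 0 = -4$)
$\frac{2 + 5}{2 + 3} G O{\left(9,-8 \right)} = \frac{2 + 5}{2 + 3} \cdot 6 \left(-4\right) = \frac{7}{5} \cdot 6 \left(-4\right) = \frac{42}{5} \left(-4\right) = - \frac{168}{5}$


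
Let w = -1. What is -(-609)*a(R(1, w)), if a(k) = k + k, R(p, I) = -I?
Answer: 1218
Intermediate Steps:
a(k) = 2*k
-(-609)*a(R(1, w)) = -(-609)*2*(-1*(-1)) = -(-609)*2*1 = -(-609)*2 = -1*(-1218) = 1218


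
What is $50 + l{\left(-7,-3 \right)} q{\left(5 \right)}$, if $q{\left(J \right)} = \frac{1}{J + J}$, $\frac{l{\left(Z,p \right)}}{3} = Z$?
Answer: $\frac{479}{10} \approx 47.9$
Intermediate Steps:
$l{\left(Z,p \right)} = 3 Z$
$q{\left(J \right)} = \frac{1}{2 J}$
$50 + l{\left(-7,-3 \right)} q{\left(5 \right)} = 50 + 3 \left(-7\right) \frac{1}{2 \cdot 5} = 50 - 21 \cdot \frac{1}{2} \cdot \frac{1}{5} = 50 - \frac{21}{10} = \frac{479}{10}$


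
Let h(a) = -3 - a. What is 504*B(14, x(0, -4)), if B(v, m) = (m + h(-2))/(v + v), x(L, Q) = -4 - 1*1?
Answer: -108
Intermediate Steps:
x(L, Q) = -5 (x(L, Q) = -4 - 1 = -5)
B(v, m) = (-1 + m)/(2*v) (B(v, m) = (m + (-3 - 1*(-2)))/(v + v) = (m + (-3 + 2))/((2*v)) = (m - 1)*(1/(2*v)) = (-1 + m)*(1/(2*v)) = (-1 + m)/(2*v))
504*B(14, x(0, -4)) = 504*((½)*(-1 - 5)/14) = 504*((½)*(1/14)*(-6)) = 504*(-3/14) = -108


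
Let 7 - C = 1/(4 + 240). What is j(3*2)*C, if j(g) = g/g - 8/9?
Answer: 569/732 ≈ 0.77732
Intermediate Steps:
j(g) = ⅑ (j(g) = 1 - 8*⅑ = 1 - 8/9 = ⅑)
C = 1707/244 (C = 7 - 1/(4 + 240) = 7 - 1/244 = 1707/244 ≈ 6.9959)
j(3*2)*C = (⅑)*(1707/244) = 569/732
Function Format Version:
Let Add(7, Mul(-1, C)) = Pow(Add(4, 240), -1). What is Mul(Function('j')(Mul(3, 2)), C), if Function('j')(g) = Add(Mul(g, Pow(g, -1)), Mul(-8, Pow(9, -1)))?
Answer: Rational(569, 732) ≈ 0.77732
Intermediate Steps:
Function('j')(g) = Rational(1, 9) (Function('j')(g) = Add(1, Mul(-8, Rational(1, 9))) = Add(1, Rational(-8, 9)) = Rational(1, 9))
C = Rational(1707, 244) (C = Add(7, Mul(-1, Pow(Add(4, 240), -1))) = Add(7, Mul(-1, Pow(244, -1))) = Add(7, Mul(-1, Rational(1, 244))) = Add(7, Rational(-1, 244)) = Rational(1707, 244) ≈ 6.9959)
Mul(Function('j')(Mul(3, 2)), C) = Mul(Rational(1, 9), Rational(1707, 244)) = Rational(569, 732)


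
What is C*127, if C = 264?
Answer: 33528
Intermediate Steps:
C*127 = 264*127 = 33528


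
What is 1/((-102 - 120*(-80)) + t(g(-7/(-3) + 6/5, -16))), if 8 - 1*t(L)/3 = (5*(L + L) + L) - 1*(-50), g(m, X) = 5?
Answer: 1/9207 ≈ 0.00010861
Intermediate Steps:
t(L) = -126 - 33*L (t(L) = 24 - 3*((5*(L + L) + L) - 1*(-50)) = 24 - 3*((5*(2*L) + L) + 50) = 24 - 3*((10*L + L) + 50) = 24 - 3*(11*L + 50) = 24 - 3*(50 + 11*L) = 24 + (-150 - 33*L) = -126 - 33*L)
1/((-102 - 120*(-80)) + t(g(-7/(-3) + 6/5, -16))) = 1/((-102 - 120*(-80)) + (-126 - 33*5)) = 1/((-102 + 9600) + (-126 - 165)) = 1/(9498 - 291) = 1/9207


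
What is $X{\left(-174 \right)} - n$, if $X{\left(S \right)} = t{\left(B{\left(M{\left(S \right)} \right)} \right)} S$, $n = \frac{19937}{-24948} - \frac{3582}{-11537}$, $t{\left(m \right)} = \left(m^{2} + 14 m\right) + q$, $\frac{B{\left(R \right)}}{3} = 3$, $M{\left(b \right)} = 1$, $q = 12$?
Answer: $- \frac{10967721696623}{287825076} \approx -38106.0$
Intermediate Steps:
$B{\left(R \right)} = 9$ ($B{\left(R \right)} = 3 \cdot 3 = 9$)
$t{\left(m \right)} = 12 + m^{2} + 14 m$ ($t{\left(m \right)} = \left(m^{2} + 14 m\right) + 12 = 12 + m^{2} + 14 m$)
$n = - \frac{140649433}{287825076}$ ($n = 19937 \left(- \frac{1}{24948}\right) - - \frac{3582}{11537} = - \frac{19937}{24948} + \frac{3582}{11537} = - \frac{140649433}{287825076} \approx -0.48866$)
$X{\left(S \right)} = 219 S$ ($X{\left(S \right)} = \left(12 + 9^{2} + 14 \cdot 9\right) S = \left(12 + 81 + 126\right) S = 219 S$)
$X{\left(-174 \right)} - n = 219 \left(-174\right) - - \frac{140649433}{287825076} = -38106 + \frac{140649433}{287825076} = - \frac{10967721696623}{287825076}$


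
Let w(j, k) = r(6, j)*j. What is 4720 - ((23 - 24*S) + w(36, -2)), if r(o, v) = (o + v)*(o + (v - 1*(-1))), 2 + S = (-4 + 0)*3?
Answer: -60655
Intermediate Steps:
S = -14 (S = -2 + (-4 + 0)*3 = -2 - 4*3 = -2 - 12 = -14)
r(o, v) = (o + v)*(1 + o + v) (r(o, v) = (o + v)*(o + (v + 1)) = (o + v)*(o + (1 + v)) = (o + v)*(1 + o + v))
w(j, k) = j*(42 + j² + 13*j) (w(j, k) = (6 + j + 6² + j² + 2*6*j)*j = (6 + j + 36 + j² + 12*j)*j = (42 + j² + 13*j)*j = j*(42 + j² + 13*j))
4720 - ((23 - 24*S) + w(36, -2)) = 4720 - ((23 - 24*(-14)) + 36*(42 + 36² + 13*36)) = 4720 - ((23 + 336) + 36*(42 + 1296 + 468)) = 4720 - (359 + 36*1806) = 4720 - (359 + 65016) = 4720 - 1*65375 = 4720 - 65375 = -60655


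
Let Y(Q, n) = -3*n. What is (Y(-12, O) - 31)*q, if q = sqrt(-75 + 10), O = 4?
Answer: -43*I*sqrt(65) ≈ -346.68*I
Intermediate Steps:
q = I*sqrt(65) (q = sqrt(-65) = I*sqrt(65) ≈ 8.0623*I)
(Y(-12, O) - 31)*q = (-3*4 - 31)*(I*sqrt(65)) = (-12 - 31)*(I*sqrt(65)) = -43*I*sqrt(65)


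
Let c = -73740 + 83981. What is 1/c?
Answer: 1/10241 ≈ 9.7647e-5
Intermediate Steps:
c = 10241
1/c = 1/10241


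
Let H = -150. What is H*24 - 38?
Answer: -3638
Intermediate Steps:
H*24 - 38 = -150*24 - 38 = -3600 - 38 = -3638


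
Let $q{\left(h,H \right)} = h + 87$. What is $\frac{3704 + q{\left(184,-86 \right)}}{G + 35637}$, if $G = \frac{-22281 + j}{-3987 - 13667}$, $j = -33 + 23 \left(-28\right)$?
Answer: $\frac{2699025}{24198406} \approx 0.11154$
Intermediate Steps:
$j = -677$ ($j = -33 - 644 = -677$)
$q{\left(h,H \right)} = 87 + h$
$G = \frac{883}{679}$ ($G = \frac{-22281 - 677}{-3987 - 13667} = - \frac{22958}{-17654} = \left(-22958\right) \left(- \frac{1}{17654}\right) = \frac{883}{679} \approx 1.3004$)
$\frac{3704 + q{\left(184,-86 \right)}}{G + 35637} = \frac{3704 + \left(87 + 184\right)}{\frac{883}{679} + 35637} = \frac{3704 + 271}{\frac{24198406}{679}} = 3975 \cdot \frac{679}{24198406} = \frac{2699025}{24198406}$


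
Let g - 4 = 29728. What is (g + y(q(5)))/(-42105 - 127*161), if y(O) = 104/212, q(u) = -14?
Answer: -787911/1657628 ≈ -0.47532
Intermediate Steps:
g = 29732 (g = 4 + 29728 = 29732)
y(O) = 26/53 (y(O) = 104*(1/212) = 26/53)
(g + y(q(5)))/(-42105 - 127*161) = (29732 + 26/53)/(-42105 - 127*161) = 1575822/(53*(-42105 - 20447)) = (1575822/53)/(-62552) = (1575822/53)*(-1/62552) = -787911/1657628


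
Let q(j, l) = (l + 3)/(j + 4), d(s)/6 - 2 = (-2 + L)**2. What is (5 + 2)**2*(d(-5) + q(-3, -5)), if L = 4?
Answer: 1666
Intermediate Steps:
d(s) = 36 (d(s) = 12 + 6*(-2 + 4)**2 = 12 + 6*2**2 = 12 + 6*4 = 12 + 24 = 36)
q(j, l) = (3 + l)/(4 + j)
(5 + 2)**2*(d(-5) + q(-3, -5)) = (5 + 2)**2*(36 + (3 - 5)/(4 - 3)) = 7**2*(36 - 2/1) = 49*(36 + 1*(-2)) = 49*(36 - 2) = 49*34 = 1666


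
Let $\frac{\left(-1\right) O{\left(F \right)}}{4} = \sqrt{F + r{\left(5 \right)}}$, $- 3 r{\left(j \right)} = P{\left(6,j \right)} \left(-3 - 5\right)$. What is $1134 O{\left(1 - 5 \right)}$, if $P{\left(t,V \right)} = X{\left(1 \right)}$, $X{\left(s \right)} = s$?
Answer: $- 3024 i \sqrt{3} \approx - 5237.7 i$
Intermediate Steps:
$P{\left(t,V \right)} = 1$
$r{\left(j \right)} = \frac{8}{3}$ ($r{\left(j \right)} = - \frac{1 \left(-3 - 5\right)}{3} = - \frac{1 \left(-8\right)}{3} = \left(- \frac{1}{3}\right) \left(-8\right) = \frac{8}{3}$)
$O{\left(F \right)} = - 4 \sqrt{\frac{8}{3} + F}$ ($O{\left(F \right)} = - 4 \sqrt{F + \frac{8}{3}} = - 4 \sqrt{\frac{8}{3} + F}$)
$1134 O{\left(1 - 5 \right)} = 1134 \left(- \frac{4 \sqrt{24 + 9 \left(1 - 5\right)}}{3}\right) = 1134 \left(- \frac{4 \sqrt{24 + 9 \left(-4\right)}}{3}\right) = 1134 \left(- \frac{4 \sqrt{24 - 36}}{3}\right) = 1134 \left(- \frac{4 \sqrt{-12}}{3}\right) = 1134 \left(- \frac{4 \cdot 2 i \sqrt{3}}{3}\right) = 1134 \left(- \frac{8 i \sqrt{3}}{3}\right) = - 3024 i \sqrt{3}$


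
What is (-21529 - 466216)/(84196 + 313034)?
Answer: -97549/79446 ≈ -1.2279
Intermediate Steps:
(-21529 - 466216)/(84196 + 313034) = -487745/397230 = -487745*1/397230 = -97549/79446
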